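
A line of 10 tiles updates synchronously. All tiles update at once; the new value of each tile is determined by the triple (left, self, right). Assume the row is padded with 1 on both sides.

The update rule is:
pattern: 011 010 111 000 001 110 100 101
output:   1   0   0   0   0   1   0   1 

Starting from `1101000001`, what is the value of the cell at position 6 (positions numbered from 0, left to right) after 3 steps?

0110000001
1110000001
0010000001
position 6 holds 0

0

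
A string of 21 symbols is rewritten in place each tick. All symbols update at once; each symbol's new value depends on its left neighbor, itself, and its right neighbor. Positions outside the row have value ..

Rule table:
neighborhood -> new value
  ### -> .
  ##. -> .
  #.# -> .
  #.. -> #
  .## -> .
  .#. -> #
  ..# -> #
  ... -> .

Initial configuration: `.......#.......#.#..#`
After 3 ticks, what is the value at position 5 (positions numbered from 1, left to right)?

#

......###.....##.####
.....#...#...#.......
....###.###.###......
position 5 holds #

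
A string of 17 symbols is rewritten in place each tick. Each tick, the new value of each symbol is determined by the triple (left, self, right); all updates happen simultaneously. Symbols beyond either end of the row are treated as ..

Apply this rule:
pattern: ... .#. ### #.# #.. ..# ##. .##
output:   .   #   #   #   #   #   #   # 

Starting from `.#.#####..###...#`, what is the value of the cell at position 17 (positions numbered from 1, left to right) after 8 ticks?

tick 1: ##############.##
tick 2: #################
tick 3: #################  (fixed point — unchanged through tick 8)
position 17 holds #

#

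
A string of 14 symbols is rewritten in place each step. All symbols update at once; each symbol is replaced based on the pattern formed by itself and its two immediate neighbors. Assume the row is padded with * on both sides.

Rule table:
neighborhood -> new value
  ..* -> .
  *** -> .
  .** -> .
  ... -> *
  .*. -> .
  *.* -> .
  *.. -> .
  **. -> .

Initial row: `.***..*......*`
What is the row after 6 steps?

........****..
.******.......
........*****.
.******.......  (repeats step 2; period 2)
step 6: .******.......

.******.......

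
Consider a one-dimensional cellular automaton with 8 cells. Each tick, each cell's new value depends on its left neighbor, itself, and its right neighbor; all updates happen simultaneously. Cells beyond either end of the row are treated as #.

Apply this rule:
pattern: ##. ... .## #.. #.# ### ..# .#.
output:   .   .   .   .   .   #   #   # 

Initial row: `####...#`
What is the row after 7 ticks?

###...#.
##...##.
#...#...
...##..#
..#...#.
.##..##.
....#...

....#...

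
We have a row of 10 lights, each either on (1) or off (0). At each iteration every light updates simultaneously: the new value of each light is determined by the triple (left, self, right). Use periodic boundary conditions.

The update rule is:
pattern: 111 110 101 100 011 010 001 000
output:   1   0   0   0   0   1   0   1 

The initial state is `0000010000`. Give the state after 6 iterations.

1111010111
1110010011
1100010001
1001010100
1001010100  (fixed point — unchanged through iteration 6)

1001010100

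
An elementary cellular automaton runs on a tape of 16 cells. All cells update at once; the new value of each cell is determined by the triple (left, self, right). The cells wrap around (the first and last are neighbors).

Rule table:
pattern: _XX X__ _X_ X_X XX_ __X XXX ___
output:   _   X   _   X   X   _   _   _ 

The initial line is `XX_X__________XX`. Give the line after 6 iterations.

iteration 1: _XX_X___________
iteration 2: __XX_X__________
iteration 3: ___XX_X_________
iteration 4: ____XX_X________
iteration 5: _____XX_X_______
iteration 6: ______XX_X______

______XX_X______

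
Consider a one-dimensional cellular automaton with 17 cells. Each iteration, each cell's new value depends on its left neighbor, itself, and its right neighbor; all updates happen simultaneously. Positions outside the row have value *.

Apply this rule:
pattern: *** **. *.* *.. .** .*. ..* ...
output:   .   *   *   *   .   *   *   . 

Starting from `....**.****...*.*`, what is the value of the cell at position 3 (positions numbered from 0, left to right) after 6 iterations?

.

iteration 1: *..*.**...**.***.
iteration 2: *****.**.*.**..**
iteration 3: ....**.****.***..
iteration 4: *..*.**...**..***
iteration 5: *****.**.*.***...
iteration 6: ....**.****..**.*
position 3 holds .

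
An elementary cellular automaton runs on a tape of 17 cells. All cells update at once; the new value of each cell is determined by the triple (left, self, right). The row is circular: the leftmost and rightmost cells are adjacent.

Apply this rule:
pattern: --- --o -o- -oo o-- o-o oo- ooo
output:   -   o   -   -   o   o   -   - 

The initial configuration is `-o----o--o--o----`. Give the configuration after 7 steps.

o-o--o-oo-oo-o-o-

o-o--o-oo-oo-o---
-o-oo-o--o--o-o-o
o-o--o-oo-oo-o-o-
-o-oo-o--o--o-o-o  (repeats step 2; period 2)
step 7: o-o--o-oo-oo-o-o-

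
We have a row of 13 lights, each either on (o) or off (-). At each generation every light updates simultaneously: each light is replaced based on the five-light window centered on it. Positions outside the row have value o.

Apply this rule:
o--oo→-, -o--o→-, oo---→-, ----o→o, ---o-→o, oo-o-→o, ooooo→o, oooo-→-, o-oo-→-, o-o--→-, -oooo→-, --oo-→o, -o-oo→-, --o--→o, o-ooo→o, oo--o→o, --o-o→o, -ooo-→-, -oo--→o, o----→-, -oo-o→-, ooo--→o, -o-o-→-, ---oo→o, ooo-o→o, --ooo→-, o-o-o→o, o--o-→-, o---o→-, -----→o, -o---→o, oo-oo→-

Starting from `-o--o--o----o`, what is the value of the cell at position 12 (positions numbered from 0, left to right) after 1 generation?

-

generation 1: o---o--oo-oo-
position 12 holds -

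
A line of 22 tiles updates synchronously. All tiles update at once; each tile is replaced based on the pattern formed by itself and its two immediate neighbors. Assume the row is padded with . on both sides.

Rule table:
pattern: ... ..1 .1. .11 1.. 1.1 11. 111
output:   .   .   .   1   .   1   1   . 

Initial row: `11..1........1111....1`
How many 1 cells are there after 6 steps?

step 1: 11...........1..1.....
step 2: 11....................
step 3: 11....................  (fixed point — unchanged through step 6)
count of 1: 2

2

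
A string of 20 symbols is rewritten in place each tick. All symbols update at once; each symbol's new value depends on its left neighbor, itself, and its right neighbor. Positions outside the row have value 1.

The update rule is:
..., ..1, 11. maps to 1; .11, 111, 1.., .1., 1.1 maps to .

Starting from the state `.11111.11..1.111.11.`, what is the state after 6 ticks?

.11....1.1..111..1.1

tick 1: .....1..1.1....1..1.
tick 2: .1111..1....111..1..
tick 3: ....1.1..111..1.1..1
tick 4: .111....1..1.1....1.
tick 5: ...1.111..1....111..
tick 6: .11....1.1..111..1.1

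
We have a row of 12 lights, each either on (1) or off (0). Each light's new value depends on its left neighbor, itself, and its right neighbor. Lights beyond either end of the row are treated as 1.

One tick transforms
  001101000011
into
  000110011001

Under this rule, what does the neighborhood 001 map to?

At position 1 the neighborhood is 001; the next row has 0 there.

0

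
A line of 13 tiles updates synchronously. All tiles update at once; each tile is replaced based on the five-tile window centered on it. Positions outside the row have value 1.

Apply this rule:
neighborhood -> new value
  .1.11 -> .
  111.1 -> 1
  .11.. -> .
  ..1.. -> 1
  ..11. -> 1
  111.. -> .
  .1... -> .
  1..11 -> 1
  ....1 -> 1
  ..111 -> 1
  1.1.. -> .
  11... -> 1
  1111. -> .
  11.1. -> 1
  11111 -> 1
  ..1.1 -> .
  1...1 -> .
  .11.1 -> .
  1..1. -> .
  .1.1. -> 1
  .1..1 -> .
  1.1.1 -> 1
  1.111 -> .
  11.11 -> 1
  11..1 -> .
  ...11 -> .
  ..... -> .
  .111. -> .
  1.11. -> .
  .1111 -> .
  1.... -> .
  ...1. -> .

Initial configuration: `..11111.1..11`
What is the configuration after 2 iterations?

.11.1.11..11.
1..11....11.1

1..11....11.1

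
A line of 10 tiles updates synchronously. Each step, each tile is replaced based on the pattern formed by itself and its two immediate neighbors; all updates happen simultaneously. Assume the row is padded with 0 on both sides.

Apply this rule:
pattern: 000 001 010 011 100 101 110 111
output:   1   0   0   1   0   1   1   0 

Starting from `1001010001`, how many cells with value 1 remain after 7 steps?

5

0000100100
1110000001
1010111100
0101100101
0011100010
1010101000
0101010011
count of 1: 5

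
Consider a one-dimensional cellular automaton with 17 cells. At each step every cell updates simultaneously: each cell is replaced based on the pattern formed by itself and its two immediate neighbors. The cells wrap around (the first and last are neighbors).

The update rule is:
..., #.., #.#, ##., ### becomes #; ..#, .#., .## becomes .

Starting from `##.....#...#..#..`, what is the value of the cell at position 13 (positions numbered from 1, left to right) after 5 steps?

#

.#####..##..#..#.
..#####..##..#..#
#..#####..##..#..
.#..#####..##..#.
..#..#####..##..#
position 13 holds #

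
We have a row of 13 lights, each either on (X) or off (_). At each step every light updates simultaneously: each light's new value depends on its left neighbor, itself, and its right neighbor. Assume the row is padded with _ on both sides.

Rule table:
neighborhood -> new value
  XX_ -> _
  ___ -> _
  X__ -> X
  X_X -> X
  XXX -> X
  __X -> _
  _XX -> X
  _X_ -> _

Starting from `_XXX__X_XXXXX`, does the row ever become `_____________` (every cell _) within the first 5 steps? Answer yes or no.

no

step 1: _XX_X__XXXXX_
step 2: _X_X_X_XXXX_X
step 3: __X_X_XXXX_X_
step 4: ___X_XXXX_X_X
step 5: ____XXXX_X_X_
step 5 is ____XXXX_X_X_, still not uniform _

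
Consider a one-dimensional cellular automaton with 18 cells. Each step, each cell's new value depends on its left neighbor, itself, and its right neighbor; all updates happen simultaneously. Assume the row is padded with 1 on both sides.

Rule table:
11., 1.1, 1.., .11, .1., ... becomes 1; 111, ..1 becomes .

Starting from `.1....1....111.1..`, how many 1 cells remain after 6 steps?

15

11111.1111.1.1111.
....111..11111..11
111.1.11.1...11.1.
..1111111111.11111
1.1........111....
1111111111.1.1111.
count of 1: 15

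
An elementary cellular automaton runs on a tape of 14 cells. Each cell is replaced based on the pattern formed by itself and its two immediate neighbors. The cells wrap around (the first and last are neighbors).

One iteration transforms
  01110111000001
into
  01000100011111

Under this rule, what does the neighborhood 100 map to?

At position 8 the neighborhood is 100; the next row has 0 there.

0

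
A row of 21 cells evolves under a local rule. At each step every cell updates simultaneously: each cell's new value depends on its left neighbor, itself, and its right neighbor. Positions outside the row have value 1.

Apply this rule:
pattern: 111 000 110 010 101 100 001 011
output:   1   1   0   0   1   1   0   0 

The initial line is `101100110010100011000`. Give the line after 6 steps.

step 1: 010010001001011000110
step 2: 101001100100100110001
step 3: 010100010010010001100
step 4: 101011001001001100010
step 5: 010100100100100011001
step 6: 101010010010011000100

101010010010011000100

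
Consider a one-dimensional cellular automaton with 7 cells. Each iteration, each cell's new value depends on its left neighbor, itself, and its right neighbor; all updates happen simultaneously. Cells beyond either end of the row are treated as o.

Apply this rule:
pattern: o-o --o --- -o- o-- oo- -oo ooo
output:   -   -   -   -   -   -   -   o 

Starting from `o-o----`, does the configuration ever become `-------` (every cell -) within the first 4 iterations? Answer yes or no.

yes

iteration 1: -------
all cells are - at iteration 1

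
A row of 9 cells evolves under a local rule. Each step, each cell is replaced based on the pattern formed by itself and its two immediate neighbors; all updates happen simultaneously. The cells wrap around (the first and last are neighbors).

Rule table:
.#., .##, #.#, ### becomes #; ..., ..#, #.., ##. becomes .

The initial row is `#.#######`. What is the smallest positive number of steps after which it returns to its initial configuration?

step 1: .########
step 2: ########.
step 3: #######.#
step 4: ######.##
step 5: #####.###
step 6: ####.####
step 7: ###.#####
step 8: ##.######
step 9: #.#######

9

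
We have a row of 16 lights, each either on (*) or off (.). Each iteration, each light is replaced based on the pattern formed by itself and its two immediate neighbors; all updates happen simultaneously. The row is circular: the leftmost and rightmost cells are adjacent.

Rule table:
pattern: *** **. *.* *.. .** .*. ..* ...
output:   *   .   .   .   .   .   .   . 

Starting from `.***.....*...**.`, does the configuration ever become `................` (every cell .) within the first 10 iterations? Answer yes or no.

..*.............
................
all cells are . at iteration 2

yes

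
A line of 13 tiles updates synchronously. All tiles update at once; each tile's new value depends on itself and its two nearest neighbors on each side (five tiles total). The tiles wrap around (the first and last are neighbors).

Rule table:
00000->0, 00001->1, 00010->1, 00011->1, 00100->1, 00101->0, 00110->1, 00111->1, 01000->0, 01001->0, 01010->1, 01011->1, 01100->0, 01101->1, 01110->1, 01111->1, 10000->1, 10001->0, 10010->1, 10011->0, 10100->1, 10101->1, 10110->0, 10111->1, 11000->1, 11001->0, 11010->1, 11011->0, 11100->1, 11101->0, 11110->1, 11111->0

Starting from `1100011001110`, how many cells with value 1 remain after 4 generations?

10

generation 1: 0010110001100
generation 2: 1101001011011
generation 3: 1011010101011
generation 4: 0001111111111
count of 1: 10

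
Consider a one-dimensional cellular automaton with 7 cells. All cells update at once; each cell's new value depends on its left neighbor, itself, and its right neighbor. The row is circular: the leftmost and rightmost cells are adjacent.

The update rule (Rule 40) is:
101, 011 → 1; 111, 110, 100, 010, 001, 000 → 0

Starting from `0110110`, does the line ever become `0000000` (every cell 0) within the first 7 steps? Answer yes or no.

yes

0101100
0011000
0010000
0000000
all cells are 0 at step 4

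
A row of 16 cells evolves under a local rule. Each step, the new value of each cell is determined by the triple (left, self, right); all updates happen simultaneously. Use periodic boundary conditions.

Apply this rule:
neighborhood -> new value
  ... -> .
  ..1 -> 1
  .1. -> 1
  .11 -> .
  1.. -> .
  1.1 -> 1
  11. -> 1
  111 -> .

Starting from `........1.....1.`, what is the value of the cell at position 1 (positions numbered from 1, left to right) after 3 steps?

.......11....11.
......1.1...1.1.
.....1111..1111.
position 1 holds .

.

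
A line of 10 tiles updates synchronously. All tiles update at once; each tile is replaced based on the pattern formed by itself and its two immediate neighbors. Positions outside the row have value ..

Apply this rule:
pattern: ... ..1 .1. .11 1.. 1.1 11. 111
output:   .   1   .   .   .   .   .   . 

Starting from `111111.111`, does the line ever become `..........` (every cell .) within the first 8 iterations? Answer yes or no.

yes

..........
all cells are . at iteration 1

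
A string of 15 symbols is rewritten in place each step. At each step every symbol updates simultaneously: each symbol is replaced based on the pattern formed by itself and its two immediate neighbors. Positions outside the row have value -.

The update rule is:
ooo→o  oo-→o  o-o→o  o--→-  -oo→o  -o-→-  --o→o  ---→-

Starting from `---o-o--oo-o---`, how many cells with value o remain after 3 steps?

8

--o-o--oooo----
-o-o--ooooo----
o-o--oooooo----
count of o: 8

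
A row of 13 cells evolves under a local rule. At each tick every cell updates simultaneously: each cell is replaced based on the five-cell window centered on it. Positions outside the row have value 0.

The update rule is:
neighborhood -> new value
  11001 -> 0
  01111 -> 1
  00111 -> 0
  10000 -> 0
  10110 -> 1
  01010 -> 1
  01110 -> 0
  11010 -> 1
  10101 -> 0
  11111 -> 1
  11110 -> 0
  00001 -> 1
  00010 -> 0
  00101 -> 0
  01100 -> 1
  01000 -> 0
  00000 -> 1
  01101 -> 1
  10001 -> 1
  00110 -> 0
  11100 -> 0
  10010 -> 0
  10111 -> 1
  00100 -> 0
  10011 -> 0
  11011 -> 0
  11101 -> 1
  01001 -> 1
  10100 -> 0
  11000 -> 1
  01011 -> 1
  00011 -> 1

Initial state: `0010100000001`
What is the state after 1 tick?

1001000111100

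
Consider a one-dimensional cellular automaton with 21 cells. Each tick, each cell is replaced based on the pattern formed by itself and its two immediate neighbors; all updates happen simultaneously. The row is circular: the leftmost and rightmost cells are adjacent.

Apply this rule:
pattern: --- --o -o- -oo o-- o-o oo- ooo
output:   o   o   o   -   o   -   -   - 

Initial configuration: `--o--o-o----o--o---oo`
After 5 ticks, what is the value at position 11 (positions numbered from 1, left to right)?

o

tick 1: oooooo-oooooooooooo--
tick 2: -------------------oo
tick 3: ooooooooooooooooooo--
tick 4: -------------------oo  (repeats tick 2; period 2)
tick 5: ooooooooooooooooooo--
position 11 holds o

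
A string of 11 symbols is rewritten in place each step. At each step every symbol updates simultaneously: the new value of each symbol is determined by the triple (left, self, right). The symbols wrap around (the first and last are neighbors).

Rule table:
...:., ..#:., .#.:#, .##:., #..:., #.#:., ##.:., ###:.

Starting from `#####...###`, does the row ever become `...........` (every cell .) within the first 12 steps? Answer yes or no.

...........
all cells are . at step 1

yes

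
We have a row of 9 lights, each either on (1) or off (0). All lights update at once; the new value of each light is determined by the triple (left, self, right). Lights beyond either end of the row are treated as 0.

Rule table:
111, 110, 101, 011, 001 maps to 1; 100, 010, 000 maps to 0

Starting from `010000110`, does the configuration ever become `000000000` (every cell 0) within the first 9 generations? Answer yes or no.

generation 1: 100001110
generation 2: 000011110
generation 3: 000111110
generation 4: 001111110
generation 5: 011111110
generation 6: 111111110
generation 7: 111111110  (fixed point — unchanged through generation 9)
generation 9 is 111111110, still not uniform 0

no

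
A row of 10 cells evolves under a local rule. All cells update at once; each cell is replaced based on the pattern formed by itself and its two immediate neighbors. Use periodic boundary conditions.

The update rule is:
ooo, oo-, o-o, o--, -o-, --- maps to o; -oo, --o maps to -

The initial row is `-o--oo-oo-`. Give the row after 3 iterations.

-oo--oo-oo
o-oo--oo-o
oo-oo--oo-

oo-oo--oo-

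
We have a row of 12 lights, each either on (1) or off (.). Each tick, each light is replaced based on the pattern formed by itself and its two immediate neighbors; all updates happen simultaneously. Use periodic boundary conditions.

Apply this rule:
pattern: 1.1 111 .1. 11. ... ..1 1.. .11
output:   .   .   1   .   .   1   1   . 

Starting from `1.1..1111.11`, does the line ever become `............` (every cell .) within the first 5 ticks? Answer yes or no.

..111.......
.1...1......
111.111.....
.......1...1
1.....111.11
tick 5 is 1.....111.11, still not uniform .

no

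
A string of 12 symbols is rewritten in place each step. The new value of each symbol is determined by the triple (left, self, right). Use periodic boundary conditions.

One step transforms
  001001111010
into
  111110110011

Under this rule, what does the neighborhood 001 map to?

At position 1 the neighborhood is 001; the next row has 1 there.

1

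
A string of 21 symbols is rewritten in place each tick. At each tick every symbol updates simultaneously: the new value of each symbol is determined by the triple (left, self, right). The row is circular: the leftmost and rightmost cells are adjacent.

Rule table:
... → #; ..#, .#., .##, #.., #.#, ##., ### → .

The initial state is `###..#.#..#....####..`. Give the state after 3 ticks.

............##.......
###########....######
............##.......

............##.......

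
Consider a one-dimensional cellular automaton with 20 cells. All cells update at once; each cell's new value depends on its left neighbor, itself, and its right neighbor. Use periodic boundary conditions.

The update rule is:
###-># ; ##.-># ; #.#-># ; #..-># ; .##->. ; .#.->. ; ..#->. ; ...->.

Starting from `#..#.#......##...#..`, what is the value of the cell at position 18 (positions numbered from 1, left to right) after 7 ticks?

.#..#.#......##...#.
..#..#.#......##...#
#..#..#.#......##...
.#..#..#.#......##..
..#..#..#.#......##.
...#..#..#.#......##
#...#..#..#.#......#
position 18 holds .

.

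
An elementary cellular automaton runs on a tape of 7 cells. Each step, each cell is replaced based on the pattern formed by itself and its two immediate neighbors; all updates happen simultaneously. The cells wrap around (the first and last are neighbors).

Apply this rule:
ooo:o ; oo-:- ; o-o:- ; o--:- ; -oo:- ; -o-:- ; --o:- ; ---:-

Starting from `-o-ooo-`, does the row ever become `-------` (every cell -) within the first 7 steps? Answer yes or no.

yes

----o--
-------
all cells are - at step 2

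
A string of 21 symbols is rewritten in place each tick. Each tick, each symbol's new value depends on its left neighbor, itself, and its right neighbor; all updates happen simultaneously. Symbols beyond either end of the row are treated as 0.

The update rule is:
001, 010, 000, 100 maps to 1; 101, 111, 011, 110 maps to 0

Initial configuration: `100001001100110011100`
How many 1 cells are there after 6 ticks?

111111110011001100011
000000001100110011100
111111110011001100011  (repeats tick 1; period 2)
tick 6: 000000001100110011100
count of 1: 7

7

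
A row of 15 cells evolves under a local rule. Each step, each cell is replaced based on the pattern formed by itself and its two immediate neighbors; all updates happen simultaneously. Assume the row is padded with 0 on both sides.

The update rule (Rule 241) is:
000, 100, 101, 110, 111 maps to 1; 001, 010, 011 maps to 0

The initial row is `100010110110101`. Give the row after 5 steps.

step 1: 011001011011010
step 2: 001100101101101
step 3: 100110010110110
step 4: 010011001011011
step 5: 001001100101101

001001100101101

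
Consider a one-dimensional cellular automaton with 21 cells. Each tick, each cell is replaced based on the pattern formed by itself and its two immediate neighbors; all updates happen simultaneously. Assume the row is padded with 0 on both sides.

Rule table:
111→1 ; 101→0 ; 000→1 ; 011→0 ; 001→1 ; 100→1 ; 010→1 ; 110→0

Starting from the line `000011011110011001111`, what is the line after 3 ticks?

111100001101100110110
011011110000011000001
100001101111100111111

100001101111100111111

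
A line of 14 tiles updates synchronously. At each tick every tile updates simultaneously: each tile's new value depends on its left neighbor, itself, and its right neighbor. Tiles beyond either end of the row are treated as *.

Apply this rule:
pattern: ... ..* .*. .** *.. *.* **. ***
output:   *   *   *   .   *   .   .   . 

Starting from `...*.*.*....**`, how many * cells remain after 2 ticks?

3

****.*.*****..
.....*......**
count of *: 3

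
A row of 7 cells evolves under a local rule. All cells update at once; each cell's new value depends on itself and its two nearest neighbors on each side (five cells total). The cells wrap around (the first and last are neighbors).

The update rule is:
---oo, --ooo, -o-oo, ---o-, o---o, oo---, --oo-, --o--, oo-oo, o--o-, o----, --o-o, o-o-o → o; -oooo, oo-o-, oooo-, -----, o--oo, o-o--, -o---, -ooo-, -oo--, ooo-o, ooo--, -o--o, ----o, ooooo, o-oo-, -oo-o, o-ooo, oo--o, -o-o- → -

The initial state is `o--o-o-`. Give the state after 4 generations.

---o-o-

--oo-o-
ooo----
o--oo-o
---o-o-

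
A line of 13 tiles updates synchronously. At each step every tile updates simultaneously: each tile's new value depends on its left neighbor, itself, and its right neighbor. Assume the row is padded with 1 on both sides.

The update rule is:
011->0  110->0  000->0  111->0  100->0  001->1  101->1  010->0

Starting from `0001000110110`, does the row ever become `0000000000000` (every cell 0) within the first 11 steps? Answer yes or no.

step 1: 0010001001001
step 2: 0100010010010
step 3: 1000100100101
step 4: 0001001001010
step 5: 0010010010101
step 6: 0100100101010
step 7: 1001001010101
step 8: 0010010101010
step 9: 0100101010101
step 10: 1001010101010
step 11: 0010101010101
step 11 is 0010101010101, still not uniform 0

no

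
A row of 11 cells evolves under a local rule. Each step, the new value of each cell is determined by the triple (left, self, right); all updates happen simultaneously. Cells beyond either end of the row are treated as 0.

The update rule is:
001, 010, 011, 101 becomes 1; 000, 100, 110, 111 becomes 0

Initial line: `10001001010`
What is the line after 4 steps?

10011000000

10011011110
10110110000
11101100000
10011000000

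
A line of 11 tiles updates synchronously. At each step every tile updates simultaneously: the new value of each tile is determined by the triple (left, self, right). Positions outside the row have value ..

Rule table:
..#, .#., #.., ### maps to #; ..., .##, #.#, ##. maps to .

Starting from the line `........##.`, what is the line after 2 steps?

.......#..#
......#####

......#####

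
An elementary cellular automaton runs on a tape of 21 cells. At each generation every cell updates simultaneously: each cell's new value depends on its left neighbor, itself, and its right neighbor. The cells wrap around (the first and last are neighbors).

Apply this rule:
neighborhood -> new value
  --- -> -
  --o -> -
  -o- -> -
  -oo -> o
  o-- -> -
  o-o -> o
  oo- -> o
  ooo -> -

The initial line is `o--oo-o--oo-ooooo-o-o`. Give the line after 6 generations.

generation 1: o--ooo---oooo---oo-oo
generation 2: o--o-o---o--o---oooo-
generation 3: ----o-----------o--oo
generation 4: -------------------oo
generation 5: -------------------oo  (fixed point — unchanged through generation 6)

-------------------oo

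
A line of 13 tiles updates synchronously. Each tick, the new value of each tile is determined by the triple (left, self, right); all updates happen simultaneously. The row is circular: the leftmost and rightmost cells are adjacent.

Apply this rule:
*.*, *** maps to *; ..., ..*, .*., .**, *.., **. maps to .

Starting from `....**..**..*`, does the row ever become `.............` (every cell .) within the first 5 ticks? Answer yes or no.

yes

tick 1: .............
all cells are . at tick 1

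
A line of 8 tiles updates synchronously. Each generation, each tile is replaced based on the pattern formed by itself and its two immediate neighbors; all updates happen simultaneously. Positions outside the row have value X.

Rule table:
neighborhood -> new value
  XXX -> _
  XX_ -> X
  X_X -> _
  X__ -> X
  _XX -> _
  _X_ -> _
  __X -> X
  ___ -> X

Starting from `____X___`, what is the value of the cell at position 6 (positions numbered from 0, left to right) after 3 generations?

XXXX_XXX
___X____
XXX_XXXX
position 6 holds X

X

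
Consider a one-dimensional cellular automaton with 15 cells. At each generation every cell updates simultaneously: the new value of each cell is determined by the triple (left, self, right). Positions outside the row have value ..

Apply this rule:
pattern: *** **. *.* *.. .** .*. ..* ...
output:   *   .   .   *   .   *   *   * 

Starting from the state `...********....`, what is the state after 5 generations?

*.*.*******..*.

***.******.****
.*...****...**.
*****.**.***..*
.***......*.***
*.*.*******..*.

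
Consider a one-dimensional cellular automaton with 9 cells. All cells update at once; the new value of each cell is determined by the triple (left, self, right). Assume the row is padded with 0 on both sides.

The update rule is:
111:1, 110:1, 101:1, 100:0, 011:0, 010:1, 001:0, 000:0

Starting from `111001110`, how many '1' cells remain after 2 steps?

011000110
001000010
count of 1: 2

2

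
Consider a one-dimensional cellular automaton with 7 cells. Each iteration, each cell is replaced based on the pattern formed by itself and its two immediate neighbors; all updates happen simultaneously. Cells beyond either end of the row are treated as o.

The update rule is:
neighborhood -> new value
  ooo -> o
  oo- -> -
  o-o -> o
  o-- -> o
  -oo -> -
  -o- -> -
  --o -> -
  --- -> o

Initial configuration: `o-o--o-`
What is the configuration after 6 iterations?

-o-o--o
o-o-o--
-o-o-o-
o-o-o-o
-o-o-o-  (repeats iteration 3; period 2)
iteration 6: o-o-o-o

o-o-o-o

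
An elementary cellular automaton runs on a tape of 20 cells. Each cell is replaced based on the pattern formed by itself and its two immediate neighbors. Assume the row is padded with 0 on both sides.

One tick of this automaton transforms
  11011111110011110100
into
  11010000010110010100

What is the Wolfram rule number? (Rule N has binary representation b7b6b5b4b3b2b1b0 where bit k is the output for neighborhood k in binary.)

78

position 4: 111 → 0  (bit 7 = 0)
position 1: 110 → 1  (bit 6 = 1)
position 2: 101 → 0  (bit 5 = 0)
position 10: 100 → 0  (bit 4 = 0)
position 0: 011 → 1  (bit 3 = 1)
position 17: 010 → 1  (bit 2 = 1)
position 11: 001 → 1  (bit 1 = 1)
position 19: 000 → 0  (bit 0 = 0)
bits b7..b0 = 01001110 = 78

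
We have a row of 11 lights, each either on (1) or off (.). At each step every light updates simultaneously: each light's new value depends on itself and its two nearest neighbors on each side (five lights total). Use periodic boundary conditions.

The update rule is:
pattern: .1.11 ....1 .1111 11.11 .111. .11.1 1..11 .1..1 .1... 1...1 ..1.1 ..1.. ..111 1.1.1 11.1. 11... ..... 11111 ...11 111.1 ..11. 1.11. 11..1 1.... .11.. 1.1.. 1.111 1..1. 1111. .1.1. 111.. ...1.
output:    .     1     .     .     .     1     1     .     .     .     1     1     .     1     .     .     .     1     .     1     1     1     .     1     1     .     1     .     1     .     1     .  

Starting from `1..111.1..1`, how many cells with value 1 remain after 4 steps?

step 1: 1.1..1...11
step 2: 1....1.....
step 3: 1.11.1.1.1.
step 4: 1.11.1.1.1.
count of 1: 6

6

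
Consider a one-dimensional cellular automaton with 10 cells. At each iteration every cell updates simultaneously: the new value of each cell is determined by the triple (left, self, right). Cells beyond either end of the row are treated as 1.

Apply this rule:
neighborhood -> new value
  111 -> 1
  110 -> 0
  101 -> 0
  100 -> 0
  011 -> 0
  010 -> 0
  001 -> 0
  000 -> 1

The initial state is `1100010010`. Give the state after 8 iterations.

iteration 1: 1001000000
iteration 2: 0000011110
iteration 3: 0111001100
iteration 4: 0010000000
iteration 5: 0000111110
iteration 6: 0110011100
iteration 7: 0000001000
iteration 8: 0111100010

0111100010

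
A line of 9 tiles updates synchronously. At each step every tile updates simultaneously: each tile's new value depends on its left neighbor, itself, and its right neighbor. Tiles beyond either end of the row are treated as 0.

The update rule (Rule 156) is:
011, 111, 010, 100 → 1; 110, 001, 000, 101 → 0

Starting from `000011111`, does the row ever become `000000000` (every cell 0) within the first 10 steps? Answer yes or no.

step 1: 000011110
step 2: 000011101
step 3: 000011001
step 4: 000010101
step 5: 000010101  (fixed point — unchanged through step 10)
step 10 is 000010101, still not uniform 0

no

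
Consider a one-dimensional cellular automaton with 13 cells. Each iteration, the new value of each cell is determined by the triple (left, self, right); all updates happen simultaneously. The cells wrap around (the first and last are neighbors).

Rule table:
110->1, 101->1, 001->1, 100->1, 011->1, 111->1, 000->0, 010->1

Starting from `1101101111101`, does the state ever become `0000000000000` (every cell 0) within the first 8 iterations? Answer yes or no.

1111111111111
1111111111111  (fixed point — unchanged through iteration 8)
iteration 8 is 1111111111111, still not uniform 0

no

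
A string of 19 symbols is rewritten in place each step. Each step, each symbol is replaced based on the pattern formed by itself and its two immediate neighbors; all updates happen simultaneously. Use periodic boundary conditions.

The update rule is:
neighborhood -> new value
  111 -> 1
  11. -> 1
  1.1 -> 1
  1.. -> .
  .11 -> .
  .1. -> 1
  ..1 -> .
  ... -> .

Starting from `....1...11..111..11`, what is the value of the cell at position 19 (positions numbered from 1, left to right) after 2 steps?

....1....1...11...1
....1....1....1...1
position 19 holds 1

1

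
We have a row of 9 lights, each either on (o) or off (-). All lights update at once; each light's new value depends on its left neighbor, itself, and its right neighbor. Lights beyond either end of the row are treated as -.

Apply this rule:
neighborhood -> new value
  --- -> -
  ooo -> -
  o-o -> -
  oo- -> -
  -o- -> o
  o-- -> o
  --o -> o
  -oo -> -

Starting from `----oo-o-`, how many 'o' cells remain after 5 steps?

6

---o---oo
--ooo-o--
-o----oo-
ooo--o--o
---oooooo
count of o: 6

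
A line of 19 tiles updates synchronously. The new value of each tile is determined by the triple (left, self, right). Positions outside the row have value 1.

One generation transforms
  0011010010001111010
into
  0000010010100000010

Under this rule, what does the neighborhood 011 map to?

At position 2 the neighborhood is 011; the next row has 0 there.

0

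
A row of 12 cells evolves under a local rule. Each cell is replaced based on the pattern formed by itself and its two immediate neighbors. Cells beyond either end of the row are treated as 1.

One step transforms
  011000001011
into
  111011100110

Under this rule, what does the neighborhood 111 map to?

At position 11 the neighborhood is 111; the next row has 0 there.

0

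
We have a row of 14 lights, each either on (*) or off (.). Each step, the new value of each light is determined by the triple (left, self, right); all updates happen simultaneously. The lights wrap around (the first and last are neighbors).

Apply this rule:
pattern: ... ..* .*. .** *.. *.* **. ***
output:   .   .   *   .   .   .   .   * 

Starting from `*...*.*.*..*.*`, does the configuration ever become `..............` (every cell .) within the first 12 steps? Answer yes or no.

....*.*.*..*..
....*.*.*..*..  (fixed point — unchanged through step 12)
step 12 is ....*.*.*..*.., still not uniform .

no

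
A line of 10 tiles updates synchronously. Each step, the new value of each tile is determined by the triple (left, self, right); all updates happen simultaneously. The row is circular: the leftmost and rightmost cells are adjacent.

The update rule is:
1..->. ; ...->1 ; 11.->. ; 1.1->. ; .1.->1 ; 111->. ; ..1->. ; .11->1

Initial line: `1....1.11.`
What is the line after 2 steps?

1.1..1.1..

1.11.1.1..
1.1..1.1..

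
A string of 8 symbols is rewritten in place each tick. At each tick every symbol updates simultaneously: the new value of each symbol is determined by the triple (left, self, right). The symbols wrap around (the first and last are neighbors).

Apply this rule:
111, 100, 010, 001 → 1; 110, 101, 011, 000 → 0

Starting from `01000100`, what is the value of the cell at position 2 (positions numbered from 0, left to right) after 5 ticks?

1

11101110
01000100  (repeats tick 0; period 2)
tick 5: 11101110
position 2 holds 1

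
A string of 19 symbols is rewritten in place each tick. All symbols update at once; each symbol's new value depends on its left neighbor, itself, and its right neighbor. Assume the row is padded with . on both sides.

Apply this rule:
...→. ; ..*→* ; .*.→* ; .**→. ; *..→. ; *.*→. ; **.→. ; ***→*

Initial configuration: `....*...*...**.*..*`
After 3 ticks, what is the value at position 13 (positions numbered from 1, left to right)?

tick 1: ...**..**..*...*.**
tick 2: ..*...*...**..**...
tick 3: .**..**..*...*.....
position 13 holds .

.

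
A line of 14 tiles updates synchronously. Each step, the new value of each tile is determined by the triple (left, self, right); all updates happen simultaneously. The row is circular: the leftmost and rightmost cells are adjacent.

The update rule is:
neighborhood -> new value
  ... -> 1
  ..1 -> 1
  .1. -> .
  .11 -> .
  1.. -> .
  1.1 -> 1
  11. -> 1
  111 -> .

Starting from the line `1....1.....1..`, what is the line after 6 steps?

1.1..1.1.1.1..

..111..1111..1
.1..1.1...1.1.
1..1.1..11.1..
..1.1..1.11..1
.1.1..1.1.1.1.
1.1..1.1.1.1..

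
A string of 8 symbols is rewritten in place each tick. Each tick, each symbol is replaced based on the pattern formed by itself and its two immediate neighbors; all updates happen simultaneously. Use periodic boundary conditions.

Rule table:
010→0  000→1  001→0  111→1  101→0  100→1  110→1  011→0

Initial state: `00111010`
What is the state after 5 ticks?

10011001
11001100
01100110
00110011
10011001

10011001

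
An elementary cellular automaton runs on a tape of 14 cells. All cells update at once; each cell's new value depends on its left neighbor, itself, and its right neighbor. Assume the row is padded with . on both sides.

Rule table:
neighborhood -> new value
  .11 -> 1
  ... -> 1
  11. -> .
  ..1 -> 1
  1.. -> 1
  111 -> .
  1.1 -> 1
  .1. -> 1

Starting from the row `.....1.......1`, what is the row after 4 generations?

1.............

11111111111111
1.............
11111111111111  (repeats generation 1; period 2)
generation 4: 1.............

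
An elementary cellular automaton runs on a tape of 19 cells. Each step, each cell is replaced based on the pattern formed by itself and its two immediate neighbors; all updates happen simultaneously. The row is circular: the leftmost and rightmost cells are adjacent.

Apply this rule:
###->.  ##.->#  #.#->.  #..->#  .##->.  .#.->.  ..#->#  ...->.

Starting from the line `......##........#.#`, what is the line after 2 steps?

step 1: #....#.##......#...
step 2: .#..#...##....#.#.#

.#..#...##....#.#.#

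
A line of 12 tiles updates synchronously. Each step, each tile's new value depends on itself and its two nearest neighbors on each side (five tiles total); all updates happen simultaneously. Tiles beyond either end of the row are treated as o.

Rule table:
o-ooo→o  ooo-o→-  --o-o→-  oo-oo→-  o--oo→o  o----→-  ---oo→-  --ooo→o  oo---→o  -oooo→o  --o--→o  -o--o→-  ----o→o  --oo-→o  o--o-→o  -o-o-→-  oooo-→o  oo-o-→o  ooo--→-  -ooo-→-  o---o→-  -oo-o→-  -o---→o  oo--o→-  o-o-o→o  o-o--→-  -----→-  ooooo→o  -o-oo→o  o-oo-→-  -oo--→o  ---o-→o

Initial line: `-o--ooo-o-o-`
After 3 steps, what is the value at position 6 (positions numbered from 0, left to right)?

o--oo--oo-oo
--ooo-oo--oo
-oo----o-ooo
position 6 holds -

-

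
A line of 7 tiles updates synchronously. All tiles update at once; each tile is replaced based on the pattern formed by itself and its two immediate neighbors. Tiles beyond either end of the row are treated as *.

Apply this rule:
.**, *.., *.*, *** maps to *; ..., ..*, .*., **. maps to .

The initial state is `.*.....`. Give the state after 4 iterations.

.*.*.*.

iteration 1: *.*....
iteration 2: .*.*...
iteration 3: *.*.*..
iteration 4: .*.*.*.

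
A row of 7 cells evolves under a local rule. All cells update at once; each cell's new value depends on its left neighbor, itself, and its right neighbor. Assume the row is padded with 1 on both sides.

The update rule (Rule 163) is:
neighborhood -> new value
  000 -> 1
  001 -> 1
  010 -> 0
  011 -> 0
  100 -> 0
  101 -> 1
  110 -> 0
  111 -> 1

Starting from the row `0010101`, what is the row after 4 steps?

1010101

step 1: 0101010
step 2: 1010101
step 3: 0101010  (repeats step 1; period 2)
step 4: 1010101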